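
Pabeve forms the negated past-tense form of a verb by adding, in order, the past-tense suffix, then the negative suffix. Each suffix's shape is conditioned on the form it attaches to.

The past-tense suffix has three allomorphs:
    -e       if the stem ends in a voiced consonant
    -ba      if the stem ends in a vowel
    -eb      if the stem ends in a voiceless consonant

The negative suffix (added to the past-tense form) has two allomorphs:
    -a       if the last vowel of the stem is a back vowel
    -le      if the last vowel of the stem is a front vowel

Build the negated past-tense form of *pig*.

Since the final sound of *pig* is /g/ (a voiced consonant), it takes -e, giving *pige*.
The past-tense form *pige*: last vowel = /e/, a front vowel → -le → *pigele*.

pigele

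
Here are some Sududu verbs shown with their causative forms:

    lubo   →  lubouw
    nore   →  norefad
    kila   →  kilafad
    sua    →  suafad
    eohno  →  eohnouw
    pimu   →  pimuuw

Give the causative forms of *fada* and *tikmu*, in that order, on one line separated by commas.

The suffix is conditioned by the last vowel: -uw when the last vowel of the stem is a rounded vowel (*lubo*, *eohno*, *pimu*); -fad when the last vowel of the stem is an unrounded vowel (*nore*, *kila*, *sua*).
Since the last vowel of *fada* is /a/ (an unrounded vowel), it takes -fad, giving *fadafad*.
The last vowel of *tikmu* is /u/, which is a rounded vowel, so the suffix is -uw, giving *tikmuuw*.

fadafad, tikmuuw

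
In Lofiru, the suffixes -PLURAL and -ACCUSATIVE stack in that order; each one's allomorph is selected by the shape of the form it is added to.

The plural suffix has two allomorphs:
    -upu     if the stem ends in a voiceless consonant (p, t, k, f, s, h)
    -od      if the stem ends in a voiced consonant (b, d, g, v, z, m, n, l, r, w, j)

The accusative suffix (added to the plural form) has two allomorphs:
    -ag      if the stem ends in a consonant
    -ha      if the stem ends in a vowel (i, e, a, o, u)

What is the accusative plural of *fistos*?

fistosupuha

The final consonant of *fistos* is /s/, which is voiceless, so the plural suffix is -upu, giving *fistosupu*.
Since the final sound of the plural form *fistosupu* is /u/ (a vowel), it takes -ha, giving *fistosupuha*.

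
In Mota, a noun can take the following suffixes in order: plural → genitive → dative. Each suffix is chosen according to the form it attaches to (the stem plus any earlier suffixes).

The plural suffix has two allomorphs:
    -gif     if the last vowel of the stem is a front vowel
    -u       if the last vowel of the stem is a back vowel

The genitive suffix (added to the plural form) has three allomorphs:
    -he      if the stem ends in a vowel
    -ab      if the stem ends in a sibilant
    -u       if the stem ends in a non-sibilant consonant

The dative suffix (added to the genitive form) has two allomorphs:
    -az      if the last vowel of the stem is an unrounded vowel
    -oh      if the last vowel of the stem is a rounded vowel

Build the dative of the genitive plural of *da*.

dauheaz

The last vowel of *da* is /a/, which is a back vowel, so the plural suffix is -u, giving *dau*.
The plural form *dau*: final sound = /u/, a vowel → -he → *dauhe*.
Since the last vowel of the genitive form *dauhe* is /e/ (an unrounded vowel), it takes -az, giving *dauheaz*.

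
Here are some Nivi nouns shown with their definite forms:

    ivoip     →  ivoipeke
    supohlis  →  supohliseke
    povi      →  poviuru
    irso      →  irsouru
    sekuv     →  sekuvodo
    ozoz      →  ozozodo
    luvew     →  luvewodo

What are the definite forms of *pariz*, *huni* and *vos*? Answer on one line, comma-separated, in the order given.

parizodo, huniuru, voseke

The suffix is conditioned by the final sound: -eke when the stem ends in a voiceless consonant (*ivoip*, *supohlis*); -odo when the stem ends in a voiced consonant (*sekuv*, *ozoz*, *luvew*); -uru when the stem ends in a vowel (*povi*, *irso*).
Since the final sound of *pariz* is /z/ (a voiced consonant), it takes -odo, giving *parizodo*.
The final sound of *huni* is /i/, which is a vowel, so the suffix is -uru, giving *huniuru*.
Since the final sound of *vos* is /s/ (a voiceless consonant), it takes -eke, giving *voseke*.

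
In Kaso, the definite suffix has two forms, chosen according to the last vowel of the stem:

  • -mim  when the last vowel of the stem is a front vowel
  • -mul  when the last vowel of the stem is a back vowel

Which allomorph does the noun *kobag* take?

-mul

*kobag* — last vowel /a/ (a back vowel) → -mul.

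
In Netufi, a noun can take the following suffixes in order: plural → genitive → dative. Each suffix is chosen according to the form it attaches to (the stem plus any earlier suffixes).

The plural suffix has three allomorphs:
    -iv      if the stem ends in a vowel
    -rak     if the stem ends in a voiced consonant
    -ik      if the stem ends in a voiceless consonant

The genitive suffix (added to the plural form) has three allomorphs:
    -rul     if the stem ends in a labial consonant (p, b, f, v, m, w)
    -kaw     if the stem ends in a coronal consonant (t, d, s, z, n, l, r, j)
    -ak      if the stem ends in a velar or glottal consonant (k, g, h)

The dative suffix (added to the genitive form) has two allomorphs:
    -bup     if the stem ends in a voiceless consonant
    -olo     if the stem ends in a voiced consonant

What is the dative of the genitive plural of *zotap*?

zotapikakbup

Since the final sound of *zotap* is /p/ (a voiceless consonant), it takes -ik, giving *zotapik*.
The plural form *zotapik*: final consonant = /k/, velar/glottal → -ak → *zotapikak*.
The final consonant of the genitive form *zotapikak* is /k/, which is voiceless, so the dative suffix is -bup, giving *zotapikakbup*.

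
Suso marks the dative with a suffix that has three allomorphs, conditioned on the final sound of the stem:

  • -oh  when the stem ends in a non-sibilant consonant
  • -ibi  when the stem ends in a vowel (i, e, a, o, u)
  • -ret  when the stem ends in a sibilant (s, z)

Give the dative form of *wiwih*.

Since the final sound of *wiwih* is /h/ (a non-sibilant consonant), it takes -oh, giving *wiwihoh*.

wiwihoh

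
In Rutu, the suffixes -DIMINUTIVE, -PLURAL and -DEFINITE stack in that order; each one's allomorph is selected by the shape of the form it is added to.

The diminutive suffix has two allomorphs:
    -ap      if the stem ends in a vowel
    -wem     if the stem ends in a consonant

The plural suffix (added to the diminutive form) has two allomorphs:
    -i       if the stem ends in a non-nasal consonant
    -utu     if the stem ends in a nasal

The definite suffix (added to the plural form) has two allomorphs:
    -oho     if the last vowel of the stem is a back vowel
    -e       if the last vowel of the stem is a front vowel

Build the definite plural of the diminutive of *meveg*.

The final sound of *meveg* is /g/, which is a consonant, so the diminutive suffix is -wem, giving *mevegwem*.
The diminutive form *mevegwem* — final consonant /m/ (a nasal) → -utu → *mevegwemutu*.
The plural form *mevegwemutu*: last vowel = /u/, a back vowel → -oho → *mevegwemutuoho*.

mevegwemutuoho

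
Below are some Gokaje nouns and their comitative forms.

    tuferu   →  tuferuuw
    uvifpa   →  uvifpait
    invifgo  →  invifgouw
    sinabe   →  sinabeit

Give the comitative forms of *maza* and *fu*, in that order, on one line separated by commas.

The pattern is rounding harmony: -uw when the last vowel of the stem is a rounded vowel (*tuferu*, *invifgo*); -it when the last vowel of the stem is an unrounded vowel (*uvifpa*, *sinabe*).
*maza*: last vowel = /a/, an unrounded vowel → -it → *mazait*.
*fu* — last vowel /u/ (a rounded vowel) → -uw → *fuuw*.

mazait, fuuw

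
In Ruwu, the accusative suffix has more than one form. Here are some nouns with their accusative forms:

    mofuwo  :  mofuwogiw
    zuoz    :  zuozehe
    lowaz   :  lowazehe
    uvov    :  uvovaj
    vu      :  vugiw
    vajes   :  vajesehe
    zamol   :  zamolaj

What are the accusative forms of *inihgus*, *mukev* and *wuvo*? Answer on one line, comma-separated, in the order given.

inihgusehe, mukevaj, wuvogiw

The suffix is conditioned by the final sound: -ehe when the stem ends in a sibilant (*zuoz*, *lowaz*, *vajes*); -aj when the stem ends in a non-sibilant consonant (*uvov*, *zamol*); -giw when the stem ends in a vowel (*mofuwo*, *vu*).
*inihgus* — final sound /s/ (a sibilant) → -ehe → *inihgusehe*.
Since the final sound of *mukev* is /v/ (a non-sibilant consonant), it takes -aj, giving *mukevaj*.
*wuvo*: final sound = /o/, a vowel → -giw → *wuvogiw*.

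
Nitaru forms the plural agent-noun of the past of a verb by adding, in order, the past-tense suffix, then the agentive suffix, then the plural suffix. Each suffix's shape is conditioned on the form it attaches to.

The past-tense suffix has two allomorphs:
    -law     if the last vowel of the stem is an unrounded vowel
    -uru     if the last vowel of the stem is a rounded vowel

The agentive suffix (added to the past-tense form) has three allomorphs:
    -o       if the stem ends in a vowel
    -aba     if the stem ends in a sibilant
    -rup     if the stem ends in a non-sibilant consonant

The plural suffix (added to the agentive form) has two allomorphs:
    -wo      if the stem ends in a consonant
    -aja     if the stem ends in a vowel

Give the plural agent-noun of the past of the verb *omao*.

*omao*: last vowel = /o/, a rounded vowel → -uru → *omaouru*.
The past-tense form *omaouru* — final sound /u/ (a vowel) → -o → *omaouruo*.
Since the final sound of the agentive form *omaouruo* is /o/ (a vowel), it takes -aja, giving *omaouruoaja*.

omaouruoaja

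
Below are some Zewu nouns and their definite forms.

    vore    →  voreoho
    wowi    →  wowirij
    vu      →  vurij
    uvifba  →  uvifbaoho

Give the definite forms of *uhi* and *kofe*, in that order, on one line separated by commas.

uhirij, kofeoho

Looking at the last vowel of each stem: -rij when the last vowel of the stem is a high vowel (*wowi*, *vu*); -oho when the last vowel of the stem is a non-high vowel (*vore*, *uvifba*).
*uhi* — last vowel /i/ (a high vowel) → -rij → *uhirij*.
The last vowel of *kofe* is /e/, which is a non-high vowel, so the suffix is -oho, giving *kofeoho*.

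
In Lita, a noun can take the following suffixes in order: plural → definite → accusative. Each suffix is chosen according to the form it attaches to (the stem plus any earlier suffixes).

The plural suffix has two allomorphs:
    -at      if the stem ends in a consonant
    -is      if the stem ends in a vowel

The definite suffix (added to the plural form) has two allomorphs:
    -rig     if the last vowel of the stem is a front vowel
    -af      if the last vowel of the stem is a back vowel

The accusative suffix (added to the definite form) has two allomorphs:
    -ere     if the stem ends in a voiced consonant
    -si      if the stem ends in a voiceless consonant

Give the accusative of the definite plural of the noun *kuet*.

kuetatafsi

Since the final sound of *kuet* is /t/ (a consonant), it takes -at, giving *kuetat*.
The plural form *kuetat*: last vowel = /a/, a back vowel → -af → *kuetataf*.
The definite form *kuetataf* — final consonant /f/ (voiceless) → -si → *kuetatafsi*.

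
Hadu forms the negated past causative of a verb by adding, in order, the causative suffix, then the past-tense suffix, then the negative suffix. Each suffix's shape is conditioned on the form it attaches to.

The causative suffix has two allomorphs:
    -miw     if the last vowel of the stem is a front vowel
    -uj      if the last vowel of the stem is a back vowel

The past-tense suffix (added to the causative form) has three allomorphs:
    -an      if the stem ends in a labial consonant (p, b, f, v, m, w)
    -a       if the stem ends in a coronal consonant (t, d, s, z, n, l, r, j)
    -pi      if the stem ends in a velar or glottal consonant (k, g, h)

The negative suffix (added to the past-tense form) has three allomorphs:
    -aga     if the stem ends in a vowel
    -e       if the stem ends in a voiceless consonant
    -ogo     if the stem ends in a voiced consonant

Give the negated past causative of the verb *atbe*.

Since the last vowel of *atbe* is /e/ (a front vowel), it takes -miw, giving *atbemiw*.
The causative form *atbemiw* — final consonant /w/ (labial) → -an → *atbemiwan*.
The past-tense form *atbemiwan*: final sound = /n/, a voiced consonant → -ogo → *atbemiwanogo*.

atbemiwanogo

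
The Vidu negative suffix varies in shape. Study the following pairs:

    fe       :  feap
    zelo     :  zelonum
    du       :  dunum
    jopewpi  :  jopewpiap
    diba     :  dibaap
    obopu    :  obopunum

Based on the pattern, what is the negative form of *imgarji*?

Looking at the last vowel of each stem: -num when the last vowel of the stem is a rounded vowel (*zelo*, *du*, *obopu*); -ap when the last vowel of the stem is an unrounded vowel (*fe*, *jopewpi*, *diba*).
Since the last vowel of *imgarji* is /i/ (an unrounded vowel), it takes -ap, giving *imgarjiap*.

imgarjiap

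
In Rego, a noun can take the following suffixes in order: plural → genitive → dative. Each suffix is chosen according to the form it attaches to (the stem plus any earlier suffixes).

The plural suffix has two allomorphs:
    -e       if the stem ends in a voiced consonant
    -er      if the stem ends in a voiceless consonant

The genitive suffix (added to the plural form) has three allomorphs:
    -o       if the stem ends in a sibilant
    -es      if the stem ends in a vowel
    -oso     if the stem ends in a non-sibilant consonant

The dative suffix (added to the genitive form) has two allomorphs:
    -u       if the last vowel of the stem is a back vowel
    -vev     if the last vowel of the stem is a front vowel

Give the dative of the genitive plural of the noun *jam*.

jameesvev

*jam*: final consonant = /m/, voiced → -e → *jame*.
The plural form *jame* — final sound /e/ (a vowel) → -es → *jamees*.
The last vowel of the genitive form *jamees* is /e/, which is a front vowel, so the dative suffix is -vev, giving *jameesvev*.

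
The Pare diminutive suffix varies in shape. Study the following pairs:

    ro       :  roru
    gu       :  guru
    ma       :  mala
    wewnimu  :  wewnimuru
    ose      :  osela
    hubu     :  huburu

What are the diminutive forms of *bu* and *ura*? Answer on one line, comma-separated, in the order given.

buru, urala

The suffix is conditioned by the last vowel: -ru when the last vowel of the stem is a rounded vowel (*ro*, *gu*, *wewnimu*, *hubu*); -la when the last vowel of the stem is an unrounded vowel (*ma*, *ose*).
*bu* — last vowel /u/ (a rounded vowel) → -ru → *buru*.
The last vowel of *ura* is /a/, which is an unrounded vowel, so the suffix is -la, giving *urala*.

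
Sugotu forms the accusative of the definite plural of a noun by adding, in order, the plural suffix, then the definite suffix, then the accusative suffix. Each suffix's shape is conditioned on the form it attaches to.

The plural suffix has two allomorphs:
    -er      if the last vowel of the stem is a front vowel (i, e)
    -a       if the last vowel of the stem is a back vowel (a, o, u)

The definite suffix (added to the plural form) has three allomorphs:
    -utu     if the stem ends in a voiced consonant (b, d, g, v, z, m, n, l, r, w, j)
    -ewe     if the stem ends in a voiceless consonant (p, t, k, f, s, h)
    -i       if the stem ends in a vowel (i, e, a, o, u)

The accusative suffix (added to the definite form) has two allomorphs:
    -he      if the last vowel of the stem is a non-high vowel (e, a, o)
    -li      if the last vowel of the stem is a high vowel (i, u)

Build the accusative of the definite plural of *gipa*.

Since the last vowel of *gipa* is /a/ (a back vowel), it takes -a, giving *gipaa*.
Since the final sound of the plural form *gipaa* is /a/ (a vowel), it takes -i, giving *gipaai*.
Since the last vowel of the definite form *gipaai* is /i/ (a high vowel), it takes -li, giving *gipaaili*.

gipaaili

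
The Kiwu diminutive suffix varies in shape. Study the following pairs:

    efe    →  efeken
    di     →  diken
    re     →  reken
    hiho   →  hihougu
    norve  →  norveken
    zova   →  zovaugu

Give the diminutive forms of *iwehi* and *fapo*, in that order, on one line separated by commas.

iwehiken, fapougu

The pattern is front/back vowel harmony: -ken when the last vowel of the stem is a front vowel (*efe*, *di*, *re*, *norve*); -ugu when the last vowel of the stem is a back vowel (*hiho*, *zova*).
Since the last vowel of *iwehi* is /i/ (a front vowel), it takes -ken, giving *iwehiken*.
The last vowel of *fapo* is /o/, which is a back vowel, so the suffix is -ugu, giving *fapougu*.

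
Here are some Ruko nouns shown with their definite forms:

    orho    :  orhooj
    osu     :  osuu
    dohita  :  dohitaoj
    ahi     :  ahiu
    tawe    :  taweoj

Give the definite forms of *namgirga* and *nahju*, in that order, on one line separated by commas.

The suffix is conditioned by the last vowel: -u when the last vowel of the stem is a high vowel (*osu*, *ahi*); -oj when the last vowel of the stem is a non-high vowel (*orho*, *dohita*, *tawe*).
Since the last vowel of *namgirga* is /a/ (a non-high vowel), it takes -oj, giving *namgirgaoj*.
Since the last vowel of *nahju* is /u/ (a high vowel), it takes -u, giving *nahjuu*.

namgirgaoj, nahjuu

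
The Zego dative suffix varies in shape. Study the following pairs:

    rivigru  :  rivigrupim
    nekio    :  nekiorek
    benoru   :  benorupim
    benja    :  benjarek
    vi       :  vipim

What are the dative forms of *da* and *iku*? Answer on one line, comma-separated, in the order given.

darek, ikupim

The alternation tracks the last vowel of the stem — -pim when the last vowel of the stem is a high vowel (*rivigru*, *benoru*, *vi*); -rek when the last vowel of the stem is a non-high vowel (*nekio*, *benja*).
Since the last vowel of *da* is /a/ (a non-high vowel), it takes -rek, giving *darek*.
The last vowel of *iku* is /u/, which is a high vowel, so the suffix is -pim, giving *ikupim*.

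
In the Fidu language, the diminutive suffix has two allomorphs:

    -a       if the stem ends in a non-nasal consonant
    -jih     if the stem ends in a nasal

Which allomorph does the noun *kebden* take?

The final consonant of *kebden* is /n/, which is a nasal, so the suffix is -jih.

-jih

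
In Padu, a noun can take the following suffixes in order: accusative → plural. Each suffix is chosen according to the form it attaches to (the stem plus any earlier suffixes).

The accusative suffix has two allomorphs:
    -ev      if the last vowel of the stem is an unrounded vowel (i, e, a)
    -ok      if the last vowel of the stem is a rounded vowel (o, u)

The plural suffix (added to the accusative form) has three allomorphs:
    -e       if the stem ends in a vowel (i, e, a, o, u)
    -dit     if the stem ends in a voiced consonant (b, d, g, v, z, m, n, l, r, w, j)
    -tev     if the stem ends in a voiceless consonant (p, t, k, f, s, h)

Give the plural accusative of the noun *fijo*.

fijooktev

Since the last vowel of *fijo* is /o/ (a rounded vowel), it takes -ok, giving *fijook*.
The final sound of the accusative form *fijook* is /k/, which is a voiceless consonant, so the plural suffix is -tev, giving *fijooktev*.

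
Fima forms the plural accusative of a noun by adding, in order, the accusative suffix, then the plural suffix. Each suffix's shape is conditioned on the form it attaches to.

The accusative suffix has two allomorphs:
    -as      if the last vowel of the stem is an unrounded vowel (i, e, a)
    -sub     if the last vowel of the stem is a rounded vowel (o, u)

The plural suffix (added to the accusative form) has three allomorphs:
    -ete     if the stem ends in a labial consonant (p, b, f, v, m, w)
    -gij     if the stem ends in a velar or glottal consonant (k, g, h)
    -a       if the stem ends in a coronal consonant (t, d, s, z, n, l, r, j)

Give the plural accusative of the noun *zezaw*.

zezawasa

*zezaw*: last vowel = /a/, an unrounded vowel → -as → *zezawas*.
The accusative form *zezawas* — final consonant /s/ (coronal) → -a → *zezawasa*.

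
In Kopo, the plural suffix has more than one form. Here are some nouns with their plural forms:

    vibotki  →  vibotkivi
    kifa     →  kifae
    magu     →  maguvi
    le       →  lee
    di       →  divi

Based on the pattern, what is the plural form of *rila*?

The alternation tracks the last vowel of the stem — -vi when the last vowel of the stem is a high vowel (*vibotki*, *magu*, *di*); -e when the last vowel of the stem is a non-high vowel (*kifa*, *le*).
The last vowel of *rila* is /a/, which is a non-high vowel, so the suffix is -e, giving *rilae*.

rilae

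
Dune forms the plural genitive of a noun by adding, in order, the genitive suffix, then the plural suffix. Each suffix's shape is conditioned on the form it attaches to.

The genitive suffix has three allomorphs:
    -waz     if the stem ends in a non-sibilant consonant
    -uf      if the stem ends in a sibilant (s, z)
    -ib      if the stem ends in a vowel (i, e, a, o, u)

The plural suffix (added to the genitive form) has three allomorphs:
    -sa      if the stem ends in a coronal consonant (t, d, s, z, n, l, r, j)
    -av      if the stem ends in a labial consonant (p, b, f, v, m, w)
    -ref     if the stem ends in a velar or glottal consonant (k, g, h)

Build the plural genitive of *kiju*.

kijuibav

*kiju* — final sound /u/ (a vowel) → -ib → *kijuib*.
Since the final consonant of the genitive form *kijuib* is /b/ (labial), it takes -av, giving *kijuibav*.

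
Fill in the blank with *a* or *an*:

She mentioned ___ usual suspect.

a

The indefinite article is chosen by the initial *sound* of the following word, not its spelling.
*usual* begins with the sound /juː/ (u pronounced /juː/) — a consonant sound.
So the article is *a*: She mentioned a usual suspect.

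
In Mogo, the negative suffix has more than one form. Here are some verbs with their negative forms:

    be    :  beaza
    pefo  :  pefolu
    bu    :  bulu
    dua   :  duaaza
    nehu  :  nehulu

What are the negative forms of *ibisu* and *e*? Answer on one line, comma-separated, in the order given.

ibisulu, eaza

The suffix is conditioned by the last vowel: -lu when the last vowel of the stem is a rounded vowel (*pefo*, *bu*, *nehu*); -aza when the last vowel of the stem is an unrounded vowel (*be*, *dua*).
The last vowel of *ibisu* is /u/, which is a rounded vowel, so the suffix is -lu, giving *ibisulu*.
*e*: last vowel = /e/, an unrounded vowel → -aza → *eaza*.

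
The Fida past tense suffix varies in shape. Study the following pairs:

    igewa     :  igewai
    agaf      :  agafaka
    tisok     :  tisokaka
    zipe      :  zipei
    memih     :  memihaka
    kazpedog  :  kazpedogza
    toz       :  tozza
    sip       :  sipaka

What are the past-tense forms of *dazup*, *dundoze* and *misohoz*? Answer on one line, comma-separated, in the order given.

The alternation tracks the final sound of the stem — -aka when the stem ends in a voiceless consonant (*agaf*, *tisok*, *memih*, *sip*); -za when the stem ends in a voiced consonant (*kazpedog*, *toz*); -i when the stem ends in a vowel (*igewa*, *zipe*).
Since the final sound of *dazup* is /p/ (a voiceless consonant), it takes -aka, giving *dazupaka*.
Since the final sound of *dundoze* is /e/ (a vowel), it takes -i, giving *dundozei*.
Since the final sound of *misohoz* is /z/ (a voiced consonant), it takes -za, giving *misohozza*.

dazupaka, dundozei, misohozza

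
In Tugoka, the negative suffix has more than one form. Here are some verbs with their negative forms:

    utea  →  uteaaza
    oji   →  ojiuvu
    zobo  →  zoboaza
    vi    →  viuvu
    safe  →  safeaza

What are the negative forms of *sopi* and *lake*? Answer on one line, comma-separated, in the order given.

sopiuvu, lakeaza

The alternation tracks the last vowel of the stem — -uvu when the last vowel of the stem is a high vowel (*oji*, *vi*); -aza when the last vowel of the stem is a non-high vowel (*utea*, *zobo*, *safe*).
*sopi* — last vowel /i/ (a high vowel) → -uvu → *sopiuvu*.
The last vowel of *lake* is /e/, which is a non-high vowel, so the suffix is -aza, giving *lakeaza*.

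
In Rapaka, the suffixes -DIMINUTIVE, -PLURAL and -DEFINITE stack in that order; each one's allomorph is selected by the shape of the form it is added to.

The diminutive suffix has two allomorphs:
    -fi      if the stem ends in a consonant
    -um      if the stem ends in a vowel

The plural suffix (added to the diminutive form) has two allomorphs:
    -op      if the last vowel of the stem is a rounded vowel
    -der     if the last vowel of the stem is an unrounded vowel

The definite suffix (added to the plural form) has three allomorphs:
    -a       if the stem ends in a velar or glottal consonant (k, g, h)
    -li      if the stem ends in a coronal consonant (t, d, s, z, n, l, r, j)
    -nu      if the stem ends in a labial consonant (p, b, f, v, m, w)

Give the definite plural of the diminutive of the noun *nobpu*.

nobpuumopnu

Since the final sound of *nobpu* is /u/ (a vowel), it takes -um, giving *nobpuum*.
The diminutive form *nobpuum* — last vowel /u/ (a rounded vowel) → -op → *nobpuumop*.
The plural form *nobpuumop* — final consonant /p/ (labial) → -nu → *nobpuumopnu*.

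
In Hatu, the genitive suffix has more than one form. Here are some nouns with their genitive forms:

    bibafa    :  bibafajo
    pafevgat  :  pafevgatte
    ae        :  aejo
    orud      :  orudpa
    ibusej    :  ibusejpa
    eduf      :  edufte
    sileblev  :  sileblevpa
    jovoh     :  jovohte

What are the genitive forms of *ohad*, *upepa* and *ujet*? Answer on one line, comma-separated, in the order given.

The alternation tracks the final sound of the stem — -te when the stem ends in a voiceless consonant (*pafevgat*, *eduf*, *jovoh*); -pa when the stem ends in a voiced consonant (*orud*, *ibusej*, *sileblev*); -jo when the stem ends in a vowel (*bibafa*, *ae*).
Since the final sound of *ohad* is /d/ (a voiced consonant), it takes -pa, giving *ohadpa*.
Since the final sound of *upepa* is /a/ (a vowel), it takes -jo, giving *upepajo*.
*ujet*: final sound = /t/, a voiceless consonant → -te → *ujette*.

ohadpa, upepajo, ujette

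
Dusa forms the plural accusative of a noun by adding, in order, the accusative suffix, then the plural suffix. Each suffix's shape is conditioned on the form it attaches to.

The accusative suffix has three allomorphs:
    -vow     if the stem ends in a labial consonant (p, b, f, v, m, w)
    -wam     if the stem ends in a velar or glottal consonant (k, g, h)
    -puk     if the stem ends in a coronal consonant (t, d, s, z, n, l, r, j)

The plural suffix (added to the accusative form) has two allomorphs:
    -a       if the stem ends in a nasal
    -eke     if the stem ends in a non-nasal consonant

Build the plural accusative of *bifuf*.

bifufvoweke

*bifuf*: final consonant = /f/, labial → -vow → *bifufvow*.
The final consonant of the accusative form *bifufvow* is /w/, which is non-nasal, so the plural suffix is -eke, giving *bifufvoweke*.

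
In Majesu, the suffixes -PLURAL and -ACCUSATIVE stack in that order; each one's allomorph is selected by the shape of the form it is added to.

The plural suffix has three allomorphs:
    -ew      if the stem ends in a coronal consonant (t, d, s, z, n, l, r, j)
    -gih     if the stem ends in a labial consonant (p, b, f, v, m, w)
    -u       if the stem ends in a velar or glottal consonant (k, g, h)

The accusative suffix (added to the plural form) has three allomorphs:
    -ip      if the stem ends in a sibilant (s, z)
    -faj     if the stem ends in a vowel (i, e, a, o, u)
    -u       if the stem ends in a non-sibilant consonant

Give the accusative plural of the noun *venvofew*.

venvofewgihu

The final consonant of *venvofew* is /w/, which is labial, so the plural suffix is -gih, giving *venvofewgih*.
The final sound of the plural form *venvofewgih* is /h/, which is a non-sibilant consonant, so the accusative suffix is -u, giving *venvofewgihu*.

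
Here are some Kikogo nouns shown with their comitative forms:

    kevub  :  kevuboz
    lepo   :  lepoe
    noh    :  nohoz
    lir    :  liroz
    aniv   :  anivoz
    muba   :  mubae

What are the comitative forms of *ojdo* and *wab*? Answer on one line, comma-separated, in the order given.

Looking at the final sound of each stem: -oz when the stem ends in a consonant (*kevub*, *noh*, *lir*, *aniv*); -e when the stem ends in a vowel (*lepo*, *muba*).
*ojdo*: final sound = /o/, a vowel → -e → *ojdoe*.
*wab* — final sound /b/ (a consonant) → -oz → *waboz*.

ojdoe, waboz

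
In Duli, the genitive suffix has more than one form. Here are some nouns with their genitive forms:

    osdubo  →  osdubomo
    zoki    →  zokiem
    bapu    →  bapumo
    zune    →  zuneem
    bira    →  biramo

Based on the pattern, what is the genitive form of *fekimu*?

The suffix is conditioned by the last vowel: -em when the last vowel of the stem is a front vowel (*zoki*, *zune*); -mo when the last vowel of the stem is a back vowel (*osdubo*, *bapu*, *bira*).
The last vowel of *fekimu* is /u/, which is a back vowel, so the suffix is -mo, giving *fekimumo*.

fekimumo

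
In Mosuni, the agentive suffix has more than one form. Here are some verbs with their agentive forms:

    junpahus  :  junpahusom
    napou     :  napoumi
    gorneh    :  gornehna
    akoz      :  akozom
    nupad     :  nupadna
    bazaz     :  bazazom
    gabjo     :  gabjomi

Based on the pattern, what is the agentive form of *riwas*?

Looking at the final sound of each stem: -om when the stem ends in a sibilant (*junpahus*, *akoz*, *bazaz*); -na when the stem ends in a non-sibilant consonant (*gorneh*, *nupad*); -mi when the stem ends in a vowel (*napou*, *gabjo*).
Since the final sound of *riwas* is /s/ (a sibilant), it takes -om, giving *riwasom*.

riwasom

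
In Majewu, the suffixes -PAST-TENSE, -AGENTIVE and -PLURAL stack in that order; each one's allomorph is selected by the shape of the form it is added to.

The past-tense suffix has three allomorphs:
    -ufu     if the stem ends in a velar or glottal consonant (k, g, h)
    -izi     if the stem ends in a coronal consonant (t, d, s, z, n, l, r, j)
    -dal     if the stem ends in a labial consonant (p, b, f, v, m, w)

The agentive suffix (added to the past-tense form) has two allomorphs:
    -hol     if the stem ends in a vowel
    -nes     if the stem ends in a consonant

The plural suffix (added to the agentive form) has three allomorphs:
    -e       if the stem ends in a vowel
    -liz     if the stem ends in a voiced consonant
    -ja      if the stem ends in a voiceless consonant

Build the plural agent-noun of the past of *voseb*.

vosebdalnesja

*voseb* — final consonant /b/ (labial) → -dal → *vosebdal*.
Since the final sound of the past-tense form *vosebdal* is /l/ (a consonant), it takes -nes, giving *vosebdalnes*.
The agentive form *vosebdalnes*: final sound = /s/, a voiceless consonant → -ja → *vosebdalnesja*.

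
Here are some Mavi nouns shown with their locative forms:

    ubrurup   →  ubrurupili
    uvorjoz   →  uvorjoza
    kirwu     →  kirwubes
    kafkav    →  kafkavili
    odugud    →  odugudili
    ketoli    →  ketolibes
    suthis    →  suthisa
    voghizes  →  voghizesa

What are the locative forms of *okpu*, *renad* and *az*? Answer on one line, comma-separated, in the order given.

okpubes, renadili, aza

The alternation tracks the final sound of the stem — -a when the stem ends in a sibilant (*uvorjoz*, *suthis*, *voghizes*); -ili when the stem ends in a non-sibilant consonant (*ubrurup*, *kafkav*, *odugud*); -bes when the stem ends in a vowel (*kirwu*, *ketoli*).
Since the final sound of *okpu* is /u/ (a vowel), it takes -bes, giving *okpubes*.
Since the final sound of *renad* is /d/ (a non-sibilant consonant), it takes -ili, giving *renadili*.
The final sound of *az* is /z/, which is a sibilant, so the suffix is -a, giving *aza*.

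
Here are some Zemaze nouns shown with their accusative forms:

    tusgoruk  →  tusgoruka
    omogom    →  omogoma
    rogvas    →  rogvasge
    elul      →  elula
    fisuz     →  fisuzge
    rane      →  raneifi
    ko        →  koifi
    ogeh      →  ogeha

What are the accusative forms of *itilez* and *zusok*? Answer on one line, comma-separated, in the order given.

itilezge, zusoka

The suffix is conditioned by the final sound: -ge when the stem ends in a sibilant (*rogvas*, *fisuz*); -a when the stem ends in a non-sibilant consonant (*tusgoruk*, *omogom*, *elul*, *ogeh*); -ifi when the stem ends in a vowel (*rane*, *ko*).
The final sound of *itilez* is /z/, which is a sibilant, so the suffix is -ge, giving *itilezge*.
Since the final sound of *zusok* is /k/ (a non-sibilant consonant), it takes -a, giving *zusoka*.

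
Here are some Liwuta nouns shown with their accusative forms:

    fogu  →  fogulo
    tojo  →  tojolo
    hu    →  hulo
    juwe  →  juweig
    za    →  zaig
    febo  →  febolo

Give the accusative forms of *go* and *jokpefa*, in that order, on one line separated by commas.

Looking at the last vowel of each stem: -lo when the last vowel of the stem is a rounded vowel (*fogu*, *tojo*, *hu*, *febo*); -ig when the last vowel of the stem is an unrounded vowel (*juwe*, *za*).
*go*: last vowel = /o/, a rounded vowel → -lo → *golo*.
The last vowel of *jokpefa* is /a/, which is an unrounded vowel, so the suffix is -ig, giving *jokpefaig*.

golo, jokpefaig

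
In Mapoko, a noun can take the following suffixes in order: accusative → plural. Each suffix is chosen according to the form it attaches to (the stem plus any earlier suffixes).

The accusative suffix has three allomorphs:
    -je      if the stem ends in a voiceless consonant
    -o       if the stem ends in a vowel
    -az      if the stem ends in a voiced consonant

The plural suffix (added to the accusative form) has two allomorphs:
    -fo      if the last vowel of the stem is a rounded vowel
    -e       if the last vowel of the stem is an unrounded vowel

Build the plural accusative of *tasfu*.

The final sound of *tasfu* is /u/, which is a vowel, so the accusative suffix is -o, giving *tasfuo*.
Since the last vowel of the accusative form *tasfuo* is /o/ (a rounded vowel), it takes -fo, giving *tasfuofo*.

tasfuofo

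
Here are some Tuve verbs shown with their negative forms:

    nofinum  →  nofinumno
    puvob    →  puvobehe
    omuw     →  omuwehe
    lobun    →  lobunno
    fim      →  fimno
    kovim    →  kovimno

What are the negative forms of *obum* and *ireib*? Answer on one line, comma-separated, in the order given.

obumno, ireibehe

The suffix is conditioned by the final consonant: -no when the stem ends in a nasal (*nofinum*, *lobun*, *fim*, *kovim*); -ehe when the stem ends in a non-nasal consonant (*puvob*, *omuw*).
*obum* — final consonant /m/ (a nasal) → -no → *obumno*.
The final consonant of *ireib* is /b/, which is non-nasal, so the suffix is -ehe, giving *ireibehe*.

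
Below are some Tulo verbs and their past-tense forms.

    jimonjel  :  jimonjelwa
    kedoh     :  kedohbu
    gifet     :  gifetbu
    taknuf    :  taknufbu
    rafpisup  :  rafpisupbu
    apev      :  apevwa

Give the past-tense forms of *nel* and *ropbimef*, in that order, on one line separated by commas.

nelwa, ropbimefbu

The alternation tracks the final consonant of the stem — -bu when the stem ends in a voiceless consonant (*kedoh*, *gifet*, *taknuf*, *rafpisup*); -wa when the stem ends in a voiced consonant (*jimonjel*, *apev*).
The final consonant of *nel* is /l/, which is voiced, so the suffix is -wa, giving *nelwa*.
Since the final consonant of *ropbimef* is /f/ (voiceless), it takes -bu, giving *ropbimefbu*.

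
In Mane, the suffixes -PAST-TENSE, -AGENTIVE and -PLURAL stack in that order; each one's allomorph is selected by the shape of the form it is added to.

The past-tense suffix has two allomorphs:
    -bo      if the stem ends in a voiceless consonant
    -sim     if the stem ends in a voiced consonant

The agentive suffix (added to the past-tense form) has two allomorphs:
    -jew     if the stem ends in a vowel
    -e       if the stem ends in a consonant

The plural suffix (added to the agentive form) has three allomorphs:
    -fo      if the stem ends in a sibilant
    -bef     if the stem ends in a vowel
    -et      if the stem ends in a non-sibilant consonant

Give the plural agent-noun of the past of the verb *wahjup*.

Since the final consonant of *wahjup* is /p/ (voiceless), it takes -bo, giving *wahjupbo*.
The past-tense form *wahjupbo*: final sound = /o/, a vowel → -jew → *wahjupbojew*.
The final sound of the agentive form *wahjupbojew* is /w/, which is a non-sibilant consonant, so the plural suffix is -et, giving *wahjupbojewet*.

wahjupbojewet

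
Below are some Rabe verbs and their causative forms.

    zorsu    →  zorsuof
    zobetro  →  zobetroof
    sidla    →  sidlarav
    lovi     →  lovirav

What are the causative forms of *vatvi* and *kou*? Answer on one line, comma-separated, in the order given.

The pattern is rounding harmony: -of when the last vowel of the stem is a rounded vowel (*zorsu*, *zobetro*); -rav when the last vowel of the stem is an unrounded vowel (*sidla*, *lovi*).
*vatvi* — last vowel /i/ (an unrounded vowel) → -rav → *vatvirav*.
*kou* — last vowel /u/ (a rounded vowel) → -of → *kouof*.

vatvirav, kouof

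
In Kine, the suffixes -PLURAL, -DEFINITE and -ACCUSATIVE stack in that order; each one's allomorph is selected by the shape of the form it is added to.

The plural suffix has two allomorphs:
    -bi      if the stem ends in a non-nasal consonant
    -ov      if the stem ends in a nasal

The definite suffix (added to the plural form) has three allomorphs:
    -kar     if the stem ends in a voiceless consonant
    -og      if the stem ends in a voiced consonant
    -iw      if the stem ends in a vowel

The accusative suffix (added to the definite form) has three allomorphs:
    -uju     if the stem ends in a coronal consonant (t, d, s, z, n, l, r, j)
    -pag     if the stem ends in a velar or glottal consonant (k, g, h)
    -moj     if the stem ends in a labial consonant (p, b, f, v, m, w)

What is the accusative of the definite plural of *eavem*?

eavemovogpag

*eavem*: final consonant = /m/, a nasal → -ov → *eavemov*.
Since the final sound of the plural form *eavemov* is /v/ (a voiced consonant), it takes -og, giving *eavemovog*.
Since the final consonant of the definite form *eavemovog* is /g/ (velar/glottal), it takes -pag, giving *eavemovogpag*.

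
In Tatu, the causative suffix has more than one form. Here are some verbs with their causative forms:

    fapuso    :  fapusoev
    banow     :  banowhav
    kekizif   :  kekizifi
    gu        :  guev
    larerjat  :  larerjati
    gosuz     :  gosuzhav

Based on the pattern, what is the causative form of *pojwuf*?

pojwufi

The pattern is voicing of the final sound: -i when the stem ends in a voiceless consonant (*kekizif*, *larerjat*); -hav when the stem ends in a voiced consonant (*banow*, *gosuz*); -ev when the stem ends in a vowel (*fapuso*, *gu*).
The final sound of *pojwuf* is /f/, which is a voiceless consonant, so the suffix is -i, giving *pojwufi*.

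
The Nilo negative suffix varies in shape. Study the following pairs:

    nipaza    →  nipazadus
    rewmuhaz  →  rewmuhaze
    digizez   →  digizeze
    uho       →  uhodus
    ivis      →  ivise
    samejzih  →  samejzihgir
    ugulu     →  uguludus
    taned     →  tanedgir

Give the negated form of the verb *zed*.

The alternation tracks the final sound of the stem — -e when the stem ends in a sibilant (*rewmuhaz*, *digizez*, *ivis*); -gir when the stem ends in a non-sibilant consonant (*samejzih*, *taned*); -dus when the stem ends in a vowel (*nipaza*, *uho*, *ugulu*).
*zed* — final sound /d/ (a non-sibilant consonant) → -gir → *zedgir*.

zedgir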